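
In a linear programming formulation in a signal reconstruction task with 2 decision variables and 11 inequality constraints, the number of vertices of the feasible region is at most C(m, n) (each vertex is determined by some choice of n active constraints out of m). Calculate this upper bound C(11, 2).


Each vertex corresponds to some choice of n active constraints out of m, so the number of vertices is at most C(m, n) = m! / (n!(m-n)!).
m = 11, n = 2
Numerator: 11 * 10
Denominator: 2! = 2
C(11, 2) = 55


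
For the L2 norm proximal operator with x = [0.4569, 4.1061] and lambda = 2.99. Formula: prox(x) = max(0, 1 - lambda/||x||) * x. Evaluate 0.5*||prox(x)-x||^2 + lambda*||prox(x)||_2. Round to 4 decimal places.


Step 1: Compute ||x||.
||x|| = 4.1314
Step 2: Compute scaling factor.
scale = max(0, 1 - 2.99/4.1314) = 0.2763
Step 3: prox(x) = [0.1262, 1.1344]
||prox(x)|| = 1.1414
Step 4: Proximal objective.
0.5*||prox-x||^2 = 4.4701
lambda*||prox|| = 3.4128
Total = 7.883


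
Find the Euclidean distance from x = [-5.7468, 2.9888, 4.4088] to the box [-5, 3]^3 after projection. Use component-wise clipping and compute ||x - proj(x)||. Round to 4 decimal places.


Project each component onto [-5, 3].
clip(-5.7468) = -5.0, clip(2.9888) = 2.9888, clip(4.4088) = 3.0
Projection = [-5.0, 2.9888, 3.0]
Squared diffs: [0.5577, 0.0, 1.9847]
Distance = sqrt(2.5424) = 1.5945


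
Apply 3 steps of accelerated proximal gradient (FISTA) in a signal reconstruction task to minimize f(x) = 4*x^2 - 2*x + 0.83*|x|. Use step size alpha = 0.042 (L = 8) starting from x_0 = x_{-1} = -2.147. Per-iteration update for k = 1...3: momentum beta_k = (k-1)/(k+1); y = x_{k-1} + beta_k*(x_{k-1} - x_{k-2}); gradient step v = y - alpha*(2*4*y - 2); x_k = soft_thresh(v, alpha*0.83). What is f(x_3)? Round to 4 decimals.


FISTA on f(x) = 4*x^2 - 2*x + 0.83*|x|
L = 8, alpha = 0.042
Iteration 1: beta = 0.0, y = -2.147 + 0.0*(-2.147 + 2.147) = -2.147
  grad(y) = -19.176, v = y - alpha*grad = -1.3416
  prox(v) = soft_thresh(-1.3416, 0.0349) = -1.3067
Iteration 2: beta = 0.3333, y = -1.3067 + 0.3333*(-1.3067 + 2.147) = -1.0267
  grad(y) = -10.2133, v = y - alpha*grad = -0.5977
  prox(v) = soft_thresh(-0.5977, 0.0349) = -0.5628
Iteration 3: beta = 0.5, y = -0.5628 + 0.5*(-0.5628 + 1.3067) = -0.1909
  grad(y) = -3.5271, v = y - alpha*grad = -0.0428
  prox(v) = soft_thresh(-0.0428, 0.0349) = -0.0079
f(x_3) = 4*(-0.0079)^2 - 2*(-0.0079) + 0.83*|-0.0079| = 0.0226


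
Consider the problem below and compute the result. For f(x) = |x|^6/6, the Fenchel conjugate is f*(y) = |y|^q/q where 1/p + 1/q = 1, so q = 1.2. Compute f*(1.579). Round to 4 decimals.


The conjugate exponent q satisfies 1/p + 1/q = 1.
p = 6, so q = 6/(6 - 1) = 1.2
|y|^q = 1.579^1.2 = 1.73
f*(1.579) = 1.73 / 1.2 = 1.4417


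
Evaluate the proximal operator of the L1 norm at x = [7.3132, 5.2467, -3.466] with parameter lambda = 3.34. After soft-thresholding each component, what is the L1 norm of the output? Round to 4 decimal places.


Soft-thresholding with lambda = 3.34:
prox(7.3132) = sign(7.3132)*max(|7.3132| - 3.34, 0) = 3.9732
prox(5.2467) = sign(5.2467)*max(|5.2467| - 3.34, 0) = 1.9067
prox(-3.466) = sign(-3.466)*max(|-3.466| - 3.34, 0) = -0.126
prox(x) = [3.9732, 1.9067, -0.126]
||prox(x)||_1 = 3.9732 + 1.9067 + 0.126 = 6.0059


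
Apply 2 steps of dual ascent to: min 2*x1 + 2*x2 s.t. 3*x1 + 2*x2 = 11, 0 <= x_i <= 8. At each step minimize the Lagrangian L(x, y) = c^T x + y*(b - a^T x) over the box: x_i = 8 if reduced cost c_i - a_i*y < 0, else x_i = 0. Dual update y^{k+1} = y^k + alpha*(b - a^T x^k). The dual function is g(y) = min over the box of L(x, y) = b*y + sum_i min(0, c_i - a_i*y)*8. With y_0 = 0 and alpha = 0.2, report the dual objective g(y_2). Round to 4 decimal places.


Dual ascent for LP: min 2*x1 + 2*x2, 3*x1 + 2*x2 = 11, 0 <= x_i <= 8
Step 1: y^k = 0.0, reduced costs: (2.0, 2.0)
  x^k = (0.0, 0.0), subgradient = b - a^T x = 11.0
  y^{k+1} = 0.0 + 0.2*11.0 = 2.2
Step 2: y^k = 2.2, reduced costs: (-4.6, -2.4)
  x^k = (8.0, 8.0), subgradient = b - a^T x = -29.0
  y^{k+1} = 2.2 + 0.2*-29.0 = -3.6
Dual objective at y_2 = -3.6: reduced costs (12.8, 9.2), box minimizer x = (0.0, 0.0)
g(y_2) = b*y + (c1 - a1*y)*x1 + (c2 - a2*y)*x2 = 11*(-3.6) + 12.8*0.0 + 9.2*0.0 = -39.6 + 0.0 + 0.0 = -39.6


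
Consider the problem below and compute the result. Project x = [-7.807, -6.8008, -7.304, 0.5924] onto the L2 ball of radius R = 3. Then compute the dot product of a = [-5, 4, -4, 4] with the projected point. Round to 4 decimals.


Step 1: Compute ||x|| (intermediates to 6 decimals).
||x|| = sqrt((-7.807)^2 + (-6.8008)^2 + (-7.304)^2 + 0.5924^2) = 12.684616
Step 2: Project.
Since ||x|| > R, scale = R/||x|| = 3/12.684616 = 0.236507, proj(x) = scale * x
proj(x) = [-1.84641, -1.608437, -1.727447, 0.140107]
Step 3: Dot product.
a^T * proj(x) = -5*(-1.84641) + 4*(-1.608437) - 4*(-1.727447) + 4*0.140107 = 10.2685


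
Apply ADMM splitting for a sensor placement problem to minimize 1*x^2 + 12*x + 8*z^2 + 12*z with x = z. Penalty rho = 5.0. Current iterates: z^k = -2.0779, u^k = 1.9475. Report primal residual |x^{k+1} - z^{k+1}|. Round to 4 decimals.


ADMM iteration with rho = 5.0, z^k = -2.0779, u^k = 1.9475
Step 1: x-update.
Minimize 1*x^2 + 12*x + (5.0/2)*(x + 2.0779 + 1.9475)^2
FOC: (2*1 + 5.0)*x = -12 + 5.0*(-2.0779 - 1.9475)
x^{k+1} = -4.5896
Step 2: z-update.
Minimize 8*z^2 + 12*z + (5.0/2)*(-4.5896 - z + 1.9475)^2
FOC: (2*8 + 5.0)*z = -12 + 5.0*(-4.5896 + 1.9475)
z^{k+1} = -1.2005
Step 3: u-update.
u^{k+1} = 1.9475 - 4.5896 + 1.2005 = -1.4416
Step 4: Primal residual = |-4.5896 + 1.2005| = 3.3891


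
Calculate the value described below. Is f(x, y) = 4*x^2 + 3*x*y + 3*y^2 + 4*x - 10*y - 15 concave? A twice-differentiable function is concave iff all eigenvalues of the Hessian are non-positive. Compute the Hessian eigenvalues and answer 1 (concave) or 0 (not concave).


The Hessian of f(x,y) = 4*x^2 + 3*x*y + 3*y^2 + 4*x - 10*y - 15 is:
H = [[8, 3], [3, 6]]
Trace = 8 + 6 = 14
Determinant = 8*6 - (3)^2 = 39
Discriminant = (14)^2 - 4*39 = 40.0
Eigenvalues: lambda_1 = 3.8377, lambda_2 = 10.1623
The function is not concave.

0


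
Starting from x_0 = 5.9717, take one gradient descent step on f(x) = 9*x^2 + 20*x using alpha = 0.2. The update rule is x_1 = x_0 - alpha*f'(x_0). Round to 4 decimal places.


We compute the gradient at x_0 and apply the update.
f'(x) = 18*x + 20
f'(5.9717) = 18*5.9717 + 20 = 127.4906
x_1 = 5.9717 - 0.2*127.4906 = -19.5264


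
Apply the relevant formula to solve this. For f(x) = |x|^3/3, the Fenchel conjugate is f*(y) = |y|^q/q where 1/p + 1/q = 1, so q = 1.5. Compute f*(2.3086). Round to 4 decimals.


The conjugate exponent q satisfies 1/p + 1/q = 1.
p = 3, so q = 3/(3 - 1) = 1.5
|y|^q = 2.3086^1.5 = 3.5077
f*(2.3086) = 3.5077 / 1.5 = 2.3385


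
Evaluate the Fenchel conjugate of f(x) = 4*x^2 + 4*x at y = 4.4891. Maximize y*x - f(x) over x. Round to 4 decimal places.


f*(y) = sup_x {y*x - a*x^2 - b*x} = sup_x {(y-b)*x - a*x^2}
FOC: (y - b) - 2a*x = 0 => x* = (y - b)/(2a)
x* = (4.4891 - 4)/(2*4) = 0.0611
f*(4.4891) = (y-b)^2/(4a) = (4.4891 - 4)^2/(4*4)
= 0.2392/16 = 0.015


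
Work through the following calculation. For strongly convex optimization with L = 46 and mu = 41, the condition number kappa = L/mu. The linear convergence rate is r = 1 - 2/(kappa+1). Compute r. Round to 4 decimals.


Step 1: Compute the condition number.
kappa = L/mu = 46/41 = 1.122
Step 2: Compute the convergence rate.
r = 1 - 2/(kappa + 1) = 1 - 2*mu/(L + mu) = (L - mu)/(L + mu) = 5/87 = 0.0575


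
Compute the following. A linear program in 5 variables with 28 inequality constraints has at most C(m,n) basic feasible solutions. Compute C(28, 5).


Each vertex corresponds to some choice of n active constraints out of m, so the number of vertices is at most C(m, n) = m! / (n!(m-n)!).
m = 28, n = 5
Numerator: 28 * 27 * 26 * 25 * 24
Denominator: 5! = 120
C(28, 5) = 98280


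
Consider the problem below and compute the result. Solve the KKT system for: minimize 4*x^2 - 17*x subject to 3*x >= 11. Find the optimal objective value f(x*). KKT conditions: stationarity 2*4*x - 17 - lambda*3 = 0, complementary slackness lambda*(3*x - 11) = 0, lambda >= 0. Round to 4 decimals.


Step 1: Try lambda = 0 (constraint inactive).
x_unc = 17/(2*4) = 2.125
Check: 3*2.125 = 6.375 < 11 -- violated!
Step 2: Constraint must be active: 3*x = 11
x* = 11/3 = 3.6667 (rounded; the exact value 11/3 is used below)
lambda = (2*4*(11/3) - 17)/3 = 4.1111
Step 3: Compute optimal value.
f(x*) = 4*(11/3)^2 - 17*(11/3) = -8.5556


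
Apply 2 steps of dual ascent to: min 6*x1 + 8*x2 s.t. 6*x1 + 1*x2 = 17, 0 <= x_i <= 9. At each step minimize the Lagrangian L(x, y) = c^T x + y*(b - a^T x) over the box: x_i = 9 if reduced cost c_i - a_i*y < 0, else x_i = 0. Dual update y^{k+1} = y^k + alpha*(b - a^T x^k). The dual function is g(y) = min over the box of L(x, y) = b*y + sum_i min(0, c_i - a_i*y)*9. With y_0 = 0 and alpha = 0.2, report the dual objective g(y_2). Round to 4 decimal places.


Dual ascent for LP: min 6*x1 + 8*x2, 6*x1 + 1*x2 = 17, 0 <= x_i <= 9
Step 1: y^k = 0.0, reduced costs: (6.0, 8.0)
  x^k = (0.0, 0.0), subgradient = b - a^T x = 17.0
  y^{k+1} = 0.0 + 0.2*17.0 = 3.4
Step 2: y^k = 3.4, reduced costs: (-14.4, 4.6)
  x^k = (9.0, 0.0), subgradient = b - a^T x = -37.0
  y^{k+1} = 3.4 + 0.2*-37.0 = -4.0
Dual objective at y_2 = -4.0: reduced costs (30.0, 12.0), box minimizer x = (0.0, 0.0)
g(y_2) = b*y + (c1 - a1*y)*x1 + (c2 - a2*y)*x2 = 17*(-4.0) + 30.0*0.0 + 12.0*0.0 = -68.0 + 0.0 + 0.0 = -68.0


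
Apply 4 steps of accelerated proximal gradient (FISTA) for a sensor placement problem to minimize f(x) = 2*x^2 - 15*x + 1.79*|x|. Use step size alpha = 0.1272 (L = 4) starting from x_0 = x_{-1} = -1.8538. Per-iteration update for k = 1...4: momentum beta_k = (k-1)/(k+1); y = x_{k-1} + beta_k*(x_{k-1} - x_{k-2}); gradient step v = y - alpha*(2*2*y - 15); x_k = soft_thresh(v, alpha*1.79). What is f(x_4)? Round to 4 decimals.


FISTA on f(x) = 2*x^2 - 15*x + 1.79*|x|
L = 4, alpha = 0.1272
Iteration 1: beta = 0.0, y = -1.8538 + 0.0*(-1.8538 + 1.8538) = -1.8538
  grad(y) = -22.4152, v = y - alpha*grad = 0.9974
  prox(v) = soft_thresh(0.9974, 0.2277) = 0.7697
Iteration 2: beta = 0.3333, y = 0.7697 + 0.3333*(0.7697 + 1.8538) = 1.6442
  grad(y) = -8.4231, v = y - alpha*grad = 2.7156
  prox(v) = soft_thresh(2.7156, 0.2277) = 2.488
Iteration 3: beta = 0.5, y = 2.488 + 0.5*(2.488 - 0.7697) = 3.3471
  grad(y) = -1.6117, v = y - alpha*grad = 3.5521
  prox(v) = soft_thresh(3.5521, 0.2277) = 3.3244
Iteration 4: beta = 0.6, y = 3.3244 + 0.6*(3.3244 - 2.488) = 3.8263
  grad(y) = 0.305, v = y - alpha*grad = 3.7875
  prox(v) = soft_thresh(3.7875, 0.2277) = 3.5598
f(x_4) = 2*3.5598^2 - 15*3.5598 + 1.79*|3.5598| = -21.6806


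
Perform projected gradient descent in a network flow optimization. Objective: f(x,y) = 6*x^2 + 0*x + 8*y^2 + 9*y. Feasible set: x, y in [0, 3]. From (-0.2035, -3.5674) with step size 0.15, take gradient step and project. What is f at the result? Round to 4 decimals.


Step 1: Compute gradient at (-0.2035, -3.5674).
grad_x = 2*6*-0.2035 + 0 = -2.442
grad_y = 2*8*-3.5674 + 9 = -48.0784
Step 2: Gradient step.
x_raw = -0.2035 - 0.15*-2.442 = 0.1628
y_raw = -3.5674 - 0.15*-48.0784 = 3.6444
Step 3: Project onto [0, 3].
x_proj = clip(0.1628) = 0.1628
y_proj = clip(3.6444) = 3.0
Step 4: Evaluate f.
f(0.1628, 3.0) = 99.159


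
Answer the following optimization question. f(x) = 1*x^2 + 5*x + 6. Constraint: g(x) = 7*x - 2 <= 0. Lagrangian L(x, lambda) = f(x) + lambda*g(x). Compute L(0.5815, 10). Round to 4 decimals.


Step 1: Evaluate f(x).
f(0.5815) = 1*0.5815^2 + 5*0.5815 + 6 = 9.2456
Step 2: Evaluate g(x).
g(0.5815) = 7*0.5815 - 2 = 2.0705
Step 3: Compute Lagrangian.
L = 9.2456 + 10*2.0705 = 29.9506


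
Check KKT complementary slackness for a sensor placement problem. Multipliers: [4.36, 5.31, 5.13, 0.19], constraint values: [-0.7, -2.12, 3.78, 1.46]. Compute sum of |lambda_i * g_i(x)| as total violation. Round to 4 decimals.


KKT complementary slackness check:
lambda_1 * g_1 = 4.36 * -0.7 = -3.052
lambda_2 * g_2 = 5.31 * -2.12 = -11.2572
lambda_3 * g_3 = 5.13 * 3.78 = 19.3914
lambda_4 * g_4 = 0.19 * 1.46 = 0.2774
Total violation = 3.052 + 11.2572 + 19.3914 + 0.2774 = 33.978


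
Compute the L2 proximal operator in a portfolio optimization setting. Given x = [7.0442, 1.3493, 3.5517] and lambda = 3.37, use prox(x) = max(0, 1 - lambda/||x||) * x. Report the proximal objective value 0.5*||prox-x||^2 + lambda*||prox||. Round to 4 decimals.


Step 1: Compute ||x||.
||x|| = 8.0035
Step 2: Compute scaling factor.
scale = max(0, 1 - 3.37/8.0035) = 0.5789
Step 3: prox(x) = [4.0781, 0.7812, 2.0562]
||prox(x)|| = 4.6335
Step 4: Proximal objective.
0.5*||prox-x||^2 = 5.6785
lambda*||prox|| = 15.6149
Total = 21.2933


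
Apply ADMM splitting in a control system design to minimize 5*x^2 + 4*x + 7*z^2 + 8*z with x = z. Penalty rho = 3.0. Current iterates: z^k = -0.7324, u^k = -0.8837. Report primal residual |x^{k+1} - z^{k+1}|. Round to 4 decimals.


ADMM iteration with rho = 3.0, z^k = -0.7324, u^k = -0.8837
Step 1: x-update.
Minimize 5*x^2 + 4*x + (3.0/2)*(x + 0.7324 - 0.8837)^2
FOC: (2*5 + 3.0)*x = -4 + 3.0*(-0.7324 + 0.8837)
x^{k+1} = -0.2728
Step 2: z-update.
Minimize 7*z^2 + 8*z + (3.0/2)*(-0.2728 - z - 0.8837)^2
FOC: (2*7 + 3.0)*z = -8 + 3.0*(-0.2728 - 0.8837)
z^{k+1} = -0.6747
Step 3: u-update.
u^{k+1} = -0.8837 - 0.2728 + 0.6747 = -0.4818
Step 4: Primal residual = |-0.2728 + 0.6747| = 0.4019


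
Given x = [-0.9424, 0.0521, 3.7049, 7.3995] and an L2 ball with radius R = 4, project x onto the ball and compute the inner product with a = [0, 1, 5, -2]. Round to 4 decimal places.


Step 1: Compute ||x|| (intermediates to 6 decimals).
||x|| = sqrt((-0.9424)^2 + 0.0521^2 + 3.7049^2 + 7.3995^2) = 8.328848
Step 2: Project.
Since ||x|| > R, scale = R/||x|| = 4/8.328848 = 0.480258, proj(x) = scale * x
proj(x) = [-0.452595, 0.025021, 1.779308, 3.553669]
Step 3: Dot product.
a^T * proj(x) = 0*(-0.452595) + 1*0.025021 + 5*1.779308 - 2*3.553669 = 1.8142


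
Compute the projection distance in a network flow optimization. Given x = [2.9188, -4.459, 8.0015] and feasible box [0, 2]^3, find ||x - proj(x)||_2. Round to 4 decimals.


Project each component onto [0, 2].
clip(2.9188) = 2.0, clip(-4.459) = 0.0, clip(8.0015) = 2.0
Projection = [2.0, 0.0, 2.0]
Squared diffs: [0.8442, 19.8827, 36.018]
Distance = sqrt(56.7449) = 7.5329


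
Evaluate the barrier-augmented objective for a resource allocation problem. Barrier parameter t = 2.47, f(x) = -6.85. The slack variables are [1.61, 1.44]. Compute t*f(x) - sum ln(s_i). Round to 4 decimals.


Step 1: Compute log-barrier.
ln values: [0.4762, 0.3646]
phi = -(0.4762 + 0.3646) = -0.8409
Step 2: Compute augmented objective.
t*f(x) = 2.47*-6.85 = -16.9195
Total = -16.9195 - 0.8409 = -17.7604


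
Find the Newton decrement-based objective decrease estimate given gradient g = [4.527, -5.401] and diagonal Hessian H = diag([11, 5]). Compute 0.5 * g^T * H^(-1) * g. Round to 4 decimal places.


Step 1: H is diagonal, so H^(-1) * g = [0.4115, -1.0802].
Step 2: g^T H^(-1) g = sum_i g_i^2 / H_ii
  = (4.527)^2/11 + (-5.401)^2/5
  = 1.8631 + 5.8342 = 7.6972
Step 3: Objective decrease = 0.5 * g^T H^(-1) g = 3.8486


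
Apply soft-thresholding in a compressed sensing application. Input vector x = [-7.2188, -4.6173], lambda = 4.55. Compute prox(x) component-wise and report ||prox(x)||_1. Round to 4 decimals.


Soft-thresholding with lambda = 4.55:
prox(-7.2188) = sign(-7.2188)*max(|-7.2188| - 4.55, 0) = -2.6688
prox(-4.6173) = sign(-4.6173)*max(|-4.6173| - 4.55, 0) = -0.0673
prox(x) = [-2.6688, -0.0673]
||prox(x)||_1 = 2.6688 + 0.0673 = 2.7361


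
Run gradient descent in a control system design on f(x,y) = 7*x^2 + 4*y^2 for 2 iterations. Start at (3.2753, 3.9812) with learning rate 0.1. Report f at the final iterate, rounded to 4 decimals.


Gradient descent on f(x,y) = 7*x^2 + 4*y^2.
Starting point: (3.2753, 3.9812), alpha = 0.1
Step 1: grad_x = 2*7*3.2753 = 45.8542, grad_y = 2*4*3.9812 = 31.8496
  x_1 = 3.2753 - 0.1*45.8542 = -1.3101
  y_1 = 3.9812 - 0.1*31.8496 = 0.7962
Step 2: grad_x = 2*7*-1.3101 = -18.3417, grad_y = 2*4*0.7962 = 6.3699
  x_2 = -1.3101 - 0.1*-18.3417 = 0.524
  y_2 = 0.7962 - 0.1*6.3699 = 0.1592
f(0.524, 0.1592) = 7*0.524^2 + 4*0.1592^2 = 2.0238


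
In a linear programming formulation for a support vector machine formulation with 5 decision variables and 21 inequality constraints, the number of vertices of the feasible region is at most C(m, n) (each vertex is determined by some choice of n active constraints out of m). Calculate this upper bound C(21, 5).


Each vertex corresponds to some choice of n active constraints out of m, so the number of vertices is at most C(m, n) = m! / (n!(m-n)!).
m = 21, n = 5
Numerator: 21 * 20 * 19 * 18 * 17
Denominator: 5! = 120
C(21, 5) = 20349


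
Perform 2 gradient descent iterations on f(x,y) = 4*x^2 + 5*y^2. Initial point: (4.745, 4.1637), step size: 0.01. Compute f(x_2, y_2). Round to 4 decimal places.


Gradient descent on f(x,y) = 4*x^2 + 5*y^2.
Starting point: (4.745, 4.1637), alpha = 0.01
Step 1: grad_x = 2*4*4.745 = 37.96, grad_y = 2*5*4.1637 = 41.637
  x_1 = 4.745 - 0.01*37.96 = 4.3654
  y_1 = 4.1637 - 0.01*41.637 = 3.7473
Step 2: grad_x = 2*4*4.3654 = 34.9232, grad_y = 2*5*3.7473 = 37.4733
  x_2 = 4.3654 - 0.01*34.9232 = 4.0162
  y_2 = 3.7473 - 0.01*37.4733 = 3.3726
f(4.0162, 3.3726) = 4*4.0162^2 + 5*3.3726^2 = 121.3905


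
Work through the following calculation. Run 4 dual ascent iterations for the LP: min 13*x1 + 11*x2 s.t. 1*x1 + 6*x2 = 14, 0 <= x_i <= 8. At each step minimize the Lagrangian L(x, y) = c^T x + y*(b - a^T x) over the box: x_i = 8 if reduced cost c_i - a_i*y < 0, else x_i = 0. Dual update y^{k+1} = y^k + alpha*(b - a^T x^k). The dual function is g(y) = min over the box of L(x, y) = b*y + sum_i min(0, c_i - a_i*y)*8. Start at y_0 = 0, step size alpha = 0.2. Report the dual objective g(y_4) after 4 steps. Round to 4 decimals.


Dual ascent for LP: min 13*x1 + 11*x2, 1*x1 + 6*x2 = 14, 0 <= x_i <= 8
Step 1: y^k = 0.0, reduced costs: (13.0, 11.0)
  x^k = (0.0, 0.0), subgradient = b - a^T x = 14.0
  y^{k+1} = 0.0 + 0.2*14.0 = 2.8
Step 2: y^k = 2.8, reduced costs: (10.2, -5.8)
  x^k = (0.0, 8.0), subgradient = b - a^T x = -34.0
  y^{k+1} = 2.8 + 0.2*-34.0 = -4.0
Step 3: y^k = -4.0, reduced costs: (17.0, 35.0)
  x^k = (0.0, 0.0), subgradient = b - a^T x = 14.0
  y^{k+1} = -4.0 + 0.2*14.0 = -1.2
Step 4: y^k = -1.2, reduced costs: (14.2, 18.2)
  x^k = (0.0, 0.0), subgradient = b - a^T x = 14.0
  y^{k+1} = -1.2 + 0.2*14.0 = 1.6
Dual objective at y_4 = 1.6: reduced costs (11.4, 1.4), box minimizer x = (0.0, 0.0)
g(y_4) = b*y + (c1 - a1*y)*x1 + (c2 - a2*y)*x2 = 14*1.6 + 11.4*0.0 + 1.4*0.0 = 22.4 + 0.0 + 0.0 = 22.4


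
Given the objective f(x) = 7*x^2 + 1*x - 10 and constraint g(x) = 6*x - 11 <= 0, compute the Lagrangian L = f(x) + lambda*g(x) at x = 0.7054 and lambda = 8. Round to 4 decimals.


Step 1: Evaluate f(x).
f(0.7054) = 7*0.7054^2 + 1*0.7054 - 10 = -5.8115
Step 2: Evaluate g(x).
g(0.7054) = 6*0.7054 - 11 = -6.7676
Step 3: Compute Lagrangian.
L = -5.8115 + 8*-6.7676 = -59.9523


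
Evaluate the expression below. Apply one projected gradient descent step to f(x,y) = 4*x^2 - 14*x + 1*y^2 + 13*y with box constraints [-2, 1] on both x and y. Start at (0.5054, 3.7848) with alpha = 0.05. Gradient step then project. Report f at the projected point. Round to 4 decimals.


Step 1: Compute gradient at (0.5054, 3.7848).
grad_x = 2*4*0.5054 - 14 = -9.9568
grad_y = 2*1*3.7848 + 13 = 20.5696
Step 2: Gradient step.
x_raw = 0.5054 - 0.05*-9.9568 = 1.0032
y_raw = 3.7848 - 0.05*20.5696 = 2.7563
Step 3: Project onto [-2, 1].
x_proj = clip(1.0032) = 1.0
y_proj = clip(2.7563) = 1.0
Step 4: Evaluate f.
f(1.0, 1.0) = 4.0


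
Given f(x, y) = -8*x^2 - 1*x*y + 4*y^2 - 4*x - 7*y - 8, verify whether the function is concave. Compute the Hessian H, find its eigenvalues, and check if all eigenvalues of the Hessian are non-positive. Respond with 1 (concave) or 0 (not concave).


The Hessian of f(x,y) = -8*x^2 - 1*x*y + 4*y^2 - 4*x - 7*y - 8 is:
H = [[-16, -1], [-1, 8]]
Trace = -16 + 8 = -8
Determinant = -16*8 - (-1)^2 = -129
Discriminant = (-8)^2 - 4*-129 = 580.0
Eigenvalues: lambda_1 = -16.0416, lambda_2 = 8.0416
The function is not concave.

0


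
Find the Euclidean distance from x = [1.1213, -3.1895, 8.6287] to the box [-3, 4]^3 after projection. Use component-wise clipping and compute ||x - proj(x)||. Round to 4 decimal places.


Project each component onto [-3, 4].
clip(1.1213) = 1.1213, clip(-3.1895) = -3.0, clip(8.6287) = 4.0
Projection = [1.1213, -3.0, 4.0]
Squared diffs: [0.0, 0.0359, 21.4249]
Distance = sqrt(21.4608) = 4.6326


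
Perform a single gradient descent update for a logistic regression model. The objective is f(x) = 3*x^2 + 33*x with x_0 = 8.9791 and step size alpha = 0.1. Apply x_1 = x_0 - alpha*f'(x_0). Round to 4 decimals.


We compute the gradient at x_0 and apply the update.
f'(x) = 6*x + 33
f'(8.9791) = 6*8.9791 + 33 = 86.8746
x_1 = 8.9791 - 0.1*86.8746 = 0.2916


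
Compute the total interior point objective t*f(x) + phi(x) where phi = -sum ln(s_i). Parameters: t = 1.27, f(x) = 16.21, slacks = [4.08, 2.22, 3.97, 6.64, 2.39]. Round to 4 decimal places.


Step 1: Compute log-barrier.
ln values: [1.4061, 0.7975, 1.3788, 1.8931, 0.8713]
phi = -(1.4061 + 0.7975 + 1.3788 + 1.8931 + 0.8713) = -6.3468
Step 2: Compute augmented objective.
t*f(x) = 1.27*16.21 = 20.5867
Total = 20.5867 - 6.3468 = 14.2399


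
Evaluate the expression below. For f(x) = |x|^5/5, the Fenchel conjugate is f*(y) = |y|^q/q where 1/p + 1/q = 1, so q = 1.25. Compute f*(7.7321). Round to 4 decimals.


The conjugate exponent q satisfies 1/p + 1/q = 1.
p = 5, so q = 5/(5 - 1) = 1.25
|y|^q = 7.7321^1.25 = 12.8935
f*(7.7321) = 12.8935 / 1.25 = 10.3148


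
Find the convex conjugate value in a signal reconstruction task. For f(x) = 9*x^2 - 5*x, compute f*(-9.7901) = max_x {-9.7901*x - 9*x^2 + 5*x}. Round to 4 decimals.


f*(y) = sup_x {y*x - a*x^2 - b*x} = sup_x {(y-b)*x - a*x^2}
FOC: (y - b) - 2a*x = 0 => x* = (y - b)/(2a)
x* = (-9.7901 + 5)/(2*9) = -0.2661
f*(-9.7901) = (y-b)^2/(4a) = (-9.7901 + 5)^2/(4*9)
= 22.9451/36 = 0.6374


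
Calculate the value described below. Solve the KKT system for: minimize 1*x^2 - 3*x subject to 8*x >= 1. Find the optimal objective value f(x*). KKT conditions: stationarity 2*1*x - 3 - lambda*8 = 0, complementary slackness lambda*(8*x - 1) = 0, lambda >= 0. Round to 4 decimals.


Step 1: Try lambda = 0 (constraint inactive).
Stationarity: 2*1*x - 3 = 0
x* = 3/(2*1) = 1.5
Check constraint: 8*1.5 = 12.0 >= 1 -- satisfied.
Step 2: Compute optimal value.
f(x*) = 1*1.5^2 - 3*1.5 = -2.25


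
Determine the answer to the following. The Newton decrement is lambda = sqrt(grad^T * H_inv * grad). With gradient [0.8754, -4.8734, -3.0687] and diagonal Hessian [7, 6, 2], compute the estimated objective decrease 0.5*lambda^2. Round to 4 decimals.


Step 1: H is diagonal, so H^(-1) * g = [0.1251, -0.8122, -1.5344].
Step 2: g^T H^(-1) g = sum_i g_i^2 / H_ii
  = (0.8754)^2/7 + (-4.8734)^2/6 + (-3.0687)^2/2
  = 0.1095 + 3.9583 + 4.7085 = 8.7763
Step 3: Objective decrease = 0.5 * g^T H^(-1) g = 4.3881


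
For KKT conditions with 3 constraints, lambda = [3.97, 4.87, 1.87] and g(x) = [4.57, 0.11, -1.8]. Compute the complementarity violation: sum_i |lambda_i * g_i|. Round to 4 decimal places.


KKT complementary slackness check:
lambda_1 * g_1 = 3.97 * 4.57 = 18.1429
lambda_2 * g_2 = 4.87 * 0.11 = 0.5357
lambda_3 * g_3 = 1.87 * -1.8 = -3.366
Total violation = 18.1429 + 0.5357 + 3.366 = 22.0446


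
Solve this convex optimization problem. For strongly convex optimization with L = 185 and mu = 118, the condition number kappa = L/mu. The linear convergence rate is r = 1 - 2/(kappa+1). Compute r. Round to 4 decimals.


Step 1: Compute the condition number.
kappa = L/mu = 185/118 = 1.5678
Step 2: Compute the convergence rate.
r = 1 - 2/(kappa + 1) = 1 - 2*mu/(L + mu) = (L - mu)/(L + mu) = 67/303 = 0.2211


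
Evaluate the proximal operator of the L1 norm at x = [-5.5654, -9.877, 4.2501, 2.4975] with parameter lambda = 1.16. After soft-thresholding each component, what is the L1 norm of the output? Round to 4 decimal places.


Soft-thresholding with lambda = 1.16:
prox(-5.5654) = sign(-5.5654)*max(|-5.5654| - 1.16, 0) = -4.4054
prox(-9.877) = sign(-9.877)*max(|-9.877| - 1.16, 0) = -8.717
prox(4.2501) = sign(4.2501)*max(|4.2501| - 1.16, 0) = 3.0901
prox(2.4975) = sign(2.4975)*max(|2.4975| - 1.16, 0) = 1.3375
prox(x) = [-4.4054, -8.717, 3.0901, 1.3375]
||prox(x)||_1 = 4.4054 + 8.717 + 3.0901 + 1.3375 = 17.55


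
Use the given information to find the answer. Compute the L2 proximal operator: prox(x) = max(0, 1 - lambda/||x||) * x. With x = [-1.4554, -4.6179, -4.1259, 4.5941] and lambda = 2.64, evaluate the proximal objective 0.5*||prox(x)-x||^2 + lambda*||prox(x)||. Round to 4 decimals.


Step 1: Compute ||x||.
||x|| = 7.8468
Step 2: Compute scaling factor.
scale = max(0, 1 - 2.64/7.8468) = 0.6636
Step 3: prox(x) = [-0.9657, -3.0642, -2.7378, 3.0484]
||prox(x)|| = 5.2068
Step 4: Proximal objective.
0.5*||prox-x||^2 = 3.4848
lambda*||prox|| = 13.746
Total = 17.2307


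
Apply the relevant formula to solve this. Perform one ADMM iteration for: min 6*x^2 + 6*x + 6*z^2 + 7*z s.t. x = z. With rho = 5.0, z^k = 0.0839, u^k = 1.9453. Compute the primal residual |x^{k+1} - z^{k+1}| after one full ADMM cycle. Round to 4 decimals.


ADMM iteration with rho = 5.0, z^k = 0.0839, u^k = 1.9453
Step 1: x-update.
Minimize 6*x^2 + 6*x + (5.0/2)*(x - 0.0839 + 1.9453)^2
FOC: (2*6 + 5.0)*x = -6 + 5.0*(0.0839 - 1.9453)
x^{k+1} = -0.9004
Step 2: z-update.
Minimize 6*z^2 + 7*z + (5.0/2)*(-0.9004 - z + 1.9453)^2
FOC: (2*6 + 5.0)*z = -7 + 5.0*(-0.9004 + 1.9453)
z^{k+1} = -0.1044
Step 3: u-update.
u^{k+1} = 1.9453 - 0.9004 + 0.1044 = 1.1493
Step 4: Primal residual = |-0.9004 + 0.1044| = 0.796


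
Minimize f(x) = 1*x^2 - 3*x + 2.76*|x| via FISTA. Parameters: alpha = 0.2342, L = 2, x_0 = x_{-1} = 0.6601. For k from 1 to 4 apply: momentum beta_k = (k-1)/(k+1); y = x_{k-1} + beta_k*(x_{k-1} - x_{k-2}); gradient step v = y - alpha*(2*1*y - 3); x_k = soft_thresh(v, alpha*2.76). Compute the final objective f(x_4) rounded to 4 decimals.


FISTA on f(x) = 1*x^2 - 3*x + 2.76*|x|
L = 2, alpha = 0.2342
Iteration 1: beta = 0.0, y = 0.6601 + 0.0*(0.6601 - 0.6601) = 0.6601
  grad(y) = -1.6798, v = y - alpha*grad = 1.0535
  prox(v) = soft_thresh(1.0535, 0.6464) = 0.4071
Iteration 2: beta = 0.3333, y = 0.4071 + 0.3333*(0.4071 - 0.6601) = 0.3228
  grad(y) = -2.3544, v = y - alpha*grad = 0.8742
  prox(v) = soft_thresh(0.8742, 0.6464) = 0.2278
Iteration 3: beta = 0.5, y = 0.2278 + 0.5*(0.2278 - 0.4071) = 0.1381
  grad(y) = -2.7237, v = y - alpha*grad = 0.776
  prox(v) = soft_thresh(0.776, 0.6464) = 0.1296
Iteration 4: beta = 0.6, y = 0.1296 + 0.6*(0.1296 - 0.2278) = 0.0708
  grad(y) = -2.8585, v = y - alpha*grad = 0.7402
  prox(v) = soft_thresh(0.7402, 0.6464) = 0.0938
f(x_4) = 1*0.0938^2 - 3*0.0938 + 2.76*|0.0938| = -0.0137


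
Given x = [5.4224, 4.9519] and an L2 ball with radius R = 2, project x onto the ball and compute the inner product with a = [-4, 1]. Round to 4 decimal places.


Step 1: Compute ||x|| (intermediates to 6 decimals).
||x|| = sqrt(5.4224^2 + 4.9519^2) = 7.343278
Step 2: Project.
Since ||x|| > R, scale = R/||x|| = 2/7.343278 = 0.272358, proj(x) = scale * x
proj(x) = [1.476834, 1.34869]
Step 3: Dot product.
a^T * proj(x) = -4*1.476834 + 1*1.34869 = -4.5586


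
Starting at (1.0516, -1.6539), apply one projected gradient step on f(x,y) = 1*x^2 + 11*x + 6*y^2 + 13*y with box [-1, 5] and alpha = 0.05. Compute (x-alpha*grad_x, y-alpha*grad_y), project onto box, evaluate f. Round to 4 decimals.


Step 1: Compute gradient at (1.0516, -1.6539).
grad_x = 2*1*1.0516 + 11 = 13.1032
grad_y = 2*6*-1.6539 + 13 = -6.8468
Step 2: Gradient step.
x_raw = 1.0516 - 0.05*13.1032 = 0.3964
y_raw = -1.6539 - 0.05*-6.8468 = -1.3116
Step 3: Project onto [-1, 5].
x_proj = clip(0.3964) = 0.3964
y_proj = clip(-1.3116) = -1.0
Step 4: Evaluate f.
f(0.3964, -1.0) = -2.482


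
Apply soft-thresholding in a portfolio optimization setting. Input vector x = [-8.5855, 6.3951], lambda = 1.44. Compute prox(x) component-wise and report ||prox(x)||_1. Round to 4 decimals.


Soft-thresholding with lambda = 1.44:
prox(-8.5855) = sign(-8.5855)*max(|-8.5855| - 1.44, 0) = -7.1455
prox(6.3951) = sign(6.3951)*max(|6.3951| - 1.44, 0) = 4.9551
prox(x) = [-7.1455, 4.9551]
||prox(x)||_1 = 7.1455 + 4.9551 = 12.1006


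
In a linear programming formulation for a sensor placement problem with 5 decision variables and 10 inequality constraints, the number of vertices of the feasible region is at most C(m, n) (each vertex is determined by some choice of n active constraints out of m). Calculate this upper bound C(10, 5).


Each vertex corresponds to some choice of n active constraints out of m, so the number of vertices is at most C(m, n) = m! / (n!(m-n)!).
m = 10, n = 5
Numerator: 10 * 9 * 8 * 7 * 6
Denominator: 5! = 120
C(10, 5) = 252


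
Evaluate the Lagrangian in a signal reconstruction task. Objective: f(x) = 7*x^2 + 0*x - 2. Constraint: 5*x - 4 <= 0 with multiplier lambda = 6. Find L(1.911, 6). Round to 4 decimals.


Step 1: Evaluate f(x).
f(1.911) = 7*1.911^2 + 0*1.911 - 2 = 23.5634
Step 2: Evaluate g(x).
g(1.911) = 5*1.911 - 4 = 5.555
Step 3: Compute Lagrangian.
L = 23.5634 + 6*5.555 = 56.8934


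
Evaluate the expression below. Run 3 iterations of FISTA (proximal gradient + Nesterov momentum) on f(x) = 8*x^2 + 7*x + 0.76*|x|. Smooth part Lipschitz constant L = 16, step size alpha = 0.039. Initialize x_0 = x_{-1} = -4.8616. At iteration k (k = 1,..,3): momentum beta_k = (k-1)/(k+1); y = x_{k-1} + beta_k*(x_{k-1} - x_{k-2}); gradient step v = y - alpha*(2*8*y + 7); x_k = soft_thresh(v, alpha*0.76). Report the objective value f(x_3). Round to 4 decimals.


FISTA on f(x) = 8*x^2 + 7*x + 0.76*|x|
L = 16, alpha = 0.039
Iteration 1: beta = 0.0, y = -4.8616 + 0.0*(-4.8616 + 4.8616) = -4.8616
  grad(y) = -70.7856, v = y - alpha*grad = -2.101
  prox(v) = soft_thresh(-2.101, 0.0296) = -2.0713
Iteration 2: beta = 0.3333, y = -2.0713 + 0.3333*(-2.0713 + 4.8616) = -1.1412
  grad(y) = -11.2597, v = y - alpha*grad = -0.7021
  prox(v) = soft_thresh(-0.7021, 0.0296) = -0.6725
Iteration 3: beta = 0.5, y = -0.6725 + 0.5*(-0.6725 + 2.0713) = 0.027
  grad(y) = 7.4315, v = y - alpha*grad = -0.2629
  prox(v) = soft_thresh(-0.2629, 0.0296) = -0.2332
f(x_3) = 8*(-0.2332)^2 + 7*(-0.2332) + 0.76*|-0.2332| = -1.0202


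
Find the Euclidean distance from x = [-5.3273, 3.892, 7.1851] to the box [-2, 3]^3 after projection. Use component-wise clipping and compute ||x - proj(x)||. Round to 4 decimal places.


Project each component onto [-2, 3].
clip(-5.3273) = -2.0, clip(3.892) = 3.0, clip(7.1851) = 3.0
Projection = [-2.0, 3.0, 3.0]
Squared diffs: [11.0709, 0.7957, 17.5151]
Distance = sqrt(29.3817) = 5.4205


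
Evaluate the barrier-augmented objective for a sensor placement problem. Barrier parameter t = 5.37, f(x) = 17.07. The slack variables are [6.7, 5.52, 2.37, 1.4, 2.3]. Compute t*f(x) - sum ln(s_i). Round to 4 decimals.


Step 1: Compute log-barrier.
ln values: [1.9021, 1.7084, 0.8629, 0.3365, 0.8329]
phi = -(1.9021 + 1.7084 + 0.8629 + 0.3365 + 0.8329) = -5.6428
Step 2: Compute augmented objective.
t*f(x) = 5.37*17.07 = 91.6659
Total = 91.6659 - 5.6428 = 86.0231


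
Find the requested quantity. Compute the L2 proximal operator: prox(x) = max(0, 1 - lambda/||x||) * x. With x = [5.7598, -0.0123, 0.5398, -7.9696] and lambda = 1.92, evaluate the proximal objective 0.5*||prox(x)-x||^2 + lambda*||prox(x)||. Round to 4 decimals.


Step 1: Compute ||x||.
||x|| = 9.8479
Step 2: Compute scaling factor.
scale = max(0, 1 - 1.92/9.8479) = 0.805
Step 3: prox(x) = [4.6368, -0.0099, 0.4346, -6.4158]
||prox(x)|| = 7.9279
Step 4: Proximal objective.
0.5*||prox-x||^2 = 1.8432
lambda*||prox|| = 15.2216
Total = 17.0648


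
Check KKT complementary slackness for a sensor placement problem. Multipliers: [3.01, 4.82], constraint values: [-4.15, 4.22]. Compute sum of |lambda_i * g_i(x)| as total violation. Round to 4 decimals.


KKT complementary slackness check:
lambda_1 * g_1 = 3.01 * -4.15 = -12.4915
lambda_2 * g_2 = 4.82 * 4.22 = 20.3404
Total violation = 12.4915 + 20.3404 = 32.8319


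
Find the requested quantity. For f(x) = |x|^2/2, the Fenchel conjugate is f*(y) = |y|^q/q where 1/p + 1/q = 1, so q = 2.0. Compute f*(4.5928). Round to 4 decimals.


The conjugate exponent q satisfies 1/p + 1/q = 1.
p = 2, so q = 2/(2 - 1) = 2.0
|y|^q = 4.5928^2.0 = 21.0938
f*(4.5928) = 21.0938 / 2.0 = 10.5469


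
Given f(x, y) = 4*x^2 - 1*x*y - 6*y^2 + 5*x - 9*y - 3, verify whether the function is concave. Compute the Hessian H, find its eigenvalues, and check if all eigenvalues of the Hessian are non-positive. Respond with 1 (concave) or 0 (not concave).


The Hessian of f(x,y) = 4*x^2 - 1*x*y - 6*y^2 + 5*x - 9*y - 3 is:
H = [[8, -1], [-1, -12]]
Trace = 8 - 12 = -4
Determinant = 8*-12 - (-1)^2 = -97
Discriminant = (-4)^2 - 4*-97 = 404.0
Eigenvalues: lambda_1 = -12.0499, lambda_2 = 8.0499
The function is not concave.

0


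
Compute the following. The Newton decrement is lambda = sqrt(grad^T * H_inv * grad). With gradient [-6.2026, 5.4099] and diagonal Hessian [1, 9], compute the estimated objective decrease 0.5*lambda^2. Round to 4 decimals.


Step 1: H is diagonal, so H^(-1) * g = [-6.2026, 0.6011].
Step 2: g^T H^(-1) g = sum_i g_i^2 / H_ii
  = (-6.2026)^2/1 + (5.4099)^2/9
  = 38.4722 + 3.2519 = 41.7241
Step 3: Objective decrease = 0.5 * g^T H^(-1) g = 20.8621


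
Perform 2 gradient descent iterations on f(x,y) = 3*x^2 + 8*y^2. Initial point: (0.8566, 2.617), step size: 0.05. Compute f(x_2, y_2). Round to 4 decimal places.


Gradient descent on f(x,y) = 3*x^2 + 8*y^2.
Starting point: (0.8566, 2.617), alpha = 0.05
Step 1: grad_x = 2*3*0.8566 = 5.1396, grad_y = 2*8*2.617 = 41.872
  x_1 = 0.8566 - 0.05*5.1396 = 0.5996
  y_1 = 2.617 - 0.05*41.872 = 0.5234
Step 2: grad_x = 2*3*0.5996 = 3.5977, grad_y = 2*8*0.5234 = 8.3744
  x_2 = 0.5996 - 0.05*3.5977 = 0.4197
  y_2 = 0.5234 - 0.05*8.3744 = 0.1047
f(0.4197, 0.1047) = 3*0.4197^2 + 8*0.1047^2 = 0.6162


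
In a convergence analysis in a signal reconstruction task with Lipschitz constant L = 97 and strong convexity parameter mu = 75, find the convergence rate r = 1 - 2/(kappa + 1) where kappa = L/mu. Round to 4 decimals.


Step 1: Compute the condition number.
kappa = L/mu = 97/75 = 1.2933
Step 2: Compute the convergence rate.
r = 1 - 2/(kappa + 1) = 1 - 2*mu/(L + mu) = (L - mu)/(L + mu) = 22/172 = 0.1279


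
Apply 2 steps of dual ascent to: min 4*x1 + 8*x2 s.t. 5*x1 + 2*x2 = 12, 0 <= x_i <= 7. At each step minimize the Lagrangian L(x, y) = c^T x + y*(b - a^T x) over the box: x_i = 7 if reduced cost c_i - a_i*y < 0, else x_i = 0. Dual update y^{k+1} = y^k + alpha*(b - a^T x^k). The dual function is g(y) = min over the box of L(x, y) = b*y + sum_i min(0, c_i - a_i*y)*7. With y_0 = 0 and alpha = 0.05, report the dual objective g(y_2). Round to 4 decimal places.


Dual ascent for LP: min 4*x1 + 8*x2, 5*x1 + 2*x2 = 12, 0 <= x_i <= 7
Step 1: y^k = 0.0, reduced costs: (4.0, 8.0)
  x^k = (0.0, 0.0), subgradient = b - a^T x = 12.0
  y^{k+1} = 0.0 + 0.05*12.0 = 0.6
Step 2: y^k = 0.6, reduced costs: (1.0, 6.8)
  x^k = (0.0, 0.0), subgradient = b - a^T x = 12.0
  y^{k+1} = 0.6 + 0.05*12.0 = 1.2
Dual objective at y_2 = 1.2: reduced costs (-2.0, 5.6), box minimizer x = (7.0, 0.0)
g(y_2) = b*y + (c1 - a1*y)*x1 + (c2 - a2*y)*x2 = 12*1.2 + (-2.0)*7.0 + 5.6*0.0 = 14.4 - 14.0 + 0.0 = 0.4


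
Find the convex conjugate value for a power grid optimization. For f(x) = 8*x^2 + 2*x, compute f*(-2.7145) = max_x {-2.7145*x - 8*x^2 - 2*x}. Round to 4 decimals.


f*(y) = sup_x {y*x - a*x^2 - b*x} = sup_x {(y-b)*x - a*x^2}
FOC: (y - b) - 2a*x = 0 => x* = (y - b)/(2a)
x* = (-2.7145 - 2)/(2*8) = -0.2947
f*(-2.7145) = (y-b)^2/(4a) = (-2.7145 - 2)^2/(4*8)
= 22.2265/32 = 0.6946


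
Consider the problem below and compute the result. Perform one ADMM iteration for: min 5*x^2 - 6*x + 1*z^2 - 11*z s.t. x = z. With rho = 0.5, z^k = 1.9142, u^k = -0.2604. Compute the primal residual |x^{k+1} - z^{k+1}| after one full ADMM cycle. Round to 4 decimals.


ADMM iteration with rho = 0.5, z^k = 1.9142, u^k = -0.2604
Step 1: x-update.
Minimize 5*x^2 - 6*x + (0.5/2)*(x - 1.9142 - 0.2604)^2
FOC: (2*5 + 0.5)*x = 6 + 0.5*(1.9142 + 0.2604)
x^{k+1} = 0.675
Step 2: z-update.
Minimize 1*z^2 - 11*z + (0.5/2)*(0.675 - z - 0.2604)^2
FOC: (2*1 + 0.5)*z = 11 + 0.5*(0.675 - 0.2604)
z^{k+1} = 4.4829
Step 3: u-update.
u^{k+1} = -0.2604 + 0.675 - 4.4829 = -4.0683
Step 4: Primal residual = |0.675 - 4.4829| = 3.8079


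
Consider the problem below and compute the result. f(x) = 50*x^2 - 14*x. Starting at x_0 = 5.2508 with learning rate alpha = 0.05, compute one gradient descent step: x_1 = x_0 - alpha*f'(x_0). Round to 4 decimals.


We compute the gradient at x_0 and apply the update.
f'(x) = 100*x - 14
f'(5.2508) = 100*5.2508 - 14 = 511.08
x_1 = 5.2508 - 0.05*511.08 = -20.3032


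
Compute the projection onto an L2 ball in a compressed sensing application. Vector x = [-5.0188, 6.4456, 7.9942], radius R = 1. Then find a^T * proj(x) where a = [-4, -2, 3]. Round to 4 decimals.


Step 1: Compute ||x|| (intermediates to 6 decimals).
||x|| = sqrt((-5.0188)^2 + 6.4456^2 + 7.9942^2) = 11.429845
Step 2: Project.
Since ||x|| > R, scale = R/||x|| = 1/11.429845 = 0.08749, proj(x) = scale * x
proj(x) = [-0.439095, 0.563926, 0.699413]
Step 3: Dot product.
a^T * proj(x) = -4*(-0.439095) - 2*0.563926 + 3*0.699413 = 2.7268


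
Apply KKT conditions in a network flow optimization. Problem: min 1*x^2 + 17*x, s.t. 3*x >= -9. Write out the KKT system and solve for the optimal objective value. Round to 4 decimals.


Step 1: Try lambda = 0 (constraint inactive).
x_unc = -17/(2*1) = -8.5
Check: 3*-8.5 = -25.5 < -9 -- violated!
Step 2: Constraint must be active: 3*x = -9
x* = -9/3 = -3.0
lambda = (2*1*(-3.0) + 17)/3 = 3.6667
Step 3: Compute optimal value.
f(x*) = 1*(-3.0)^2 + 17*(-3.0) = -42.0


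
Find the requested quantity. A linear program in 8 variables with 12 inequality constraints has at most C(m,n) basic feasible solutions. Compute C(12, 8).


Each vertex corresponds to some choice of n active constraints out of m, so the number of vertices is at most C(m, n) = m! / (n!(m-n)!).
m = 12, n = 8
Numerator: 12 * 11 * 10 * 9 * 8 * 7 * 6 * 5
Denominator: 8! = 40320
C(12, 8) = 495


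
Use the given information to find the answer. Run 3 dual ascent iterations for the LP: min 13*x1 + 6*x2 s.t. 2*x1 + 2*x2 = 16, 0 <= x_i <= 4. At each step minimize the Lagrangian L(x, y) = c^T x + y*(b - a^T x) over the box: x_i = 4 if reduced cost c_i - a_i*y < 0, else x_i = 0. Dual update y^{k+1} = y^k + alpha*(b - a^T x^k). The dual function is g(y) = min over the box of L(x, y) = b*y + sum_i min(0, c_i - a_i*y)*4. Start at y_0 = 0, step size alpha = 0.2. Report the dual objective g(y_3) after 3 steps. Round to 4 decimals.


Dual ascent for LP: min 13*x1 + 6*x2, 2*x1 + 2*x2 = 16, 0 <= x_i <= 4
Step 1: y^k = 0.0, reduced costs: (13.0, 6.0)
  x^k = (0.0, 0.0), subgradient = b - a^T x = 16.0
  y^{k+1} = 0.0 + 0.2*16.0 = 3.2
Step 2: y^k = 3.2, reduced costs: (6.6, -0.4)
  x^k = (0.0, 4.0), subgradient = b - a^T x = 8.0
  y^{k+1} = 3.2 + 0.2*8.0 = 4.8
Step 3: y^k = 4.8, reduced costs: (3.4, -3.6)
  x^k = (0.0, 4.0), subgradient = b - a^T x = 8.0
  y^{k+1} = 4.8 + 0.2*8.0 = 6.4
Dual objective at y_3 = 6.4: reduced costs (0.2, -6.8), box minimizer x = (0.0, 4.0)
g(y_3) = b*y + (c1 - a1*y)*x1 + (c2 - a2*y)*x2 = 16*6.4 + 0.2*0.0 + (-6.8)*4.0 = 102.4 + 0.0 - 27.2 = 75.2


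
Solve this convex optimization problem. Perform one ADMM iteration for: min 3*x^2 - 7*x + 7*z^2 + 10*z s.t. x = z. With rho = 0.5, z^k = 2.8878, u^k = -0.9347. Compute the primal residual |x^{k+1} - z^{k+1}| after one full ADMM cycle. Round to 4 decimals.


ADMM iteration with rho = 0.5, z^k = 2.8878, u^k = -0.9347
Step 1: x-update.
Minimize 3*x^2 - 7*x + (0.5/2)*(x - 2.8878 - 0.9347)^2
FOC: (2*3 + 0.5)*x = 7 + 0.5*(2.8878 + 0.9347)
x^{k+1} = 1.371
Step 2: z-update.
Minimize 7*z^2 + 10*z + (0.5/2)*(1.371 - z - 0.9347)^2
FOC: (2*7 + 0.5)*z = -10 + 0.5*(1.371 - 0.9347)
z^{k+1} = -0.6746
Step 3: u-update.
u^{k+1} = -0.9347 + 1.371 + 0.6746 = 1.1109
Step 4: Primal residual = |1.371 + 0.6746| = 2.0456
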